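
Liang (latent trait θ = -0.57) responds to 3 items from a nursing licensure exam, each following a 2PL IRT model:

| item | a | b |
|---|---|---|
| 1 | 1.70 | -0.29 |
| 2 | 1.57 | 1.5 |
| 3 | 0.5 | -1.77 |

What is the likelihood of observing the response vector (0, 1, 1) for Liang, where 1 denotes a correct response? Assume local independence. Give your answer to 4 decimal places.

0.0149

P(θ) = 1 / (1 + exp(−a(θ − b)))
P_1 = 1/(1+e^{0.4760}) = 0.3832
P_2 = 1/(1+e^{3.2499}) = 0.0373
P_3 = 1/(1+e^{-0.6000}) = 0.6457
L = (1−P_1) × P_2 × P_3 = 0.6168 × 0.0373 × 0.6457 = 0.01487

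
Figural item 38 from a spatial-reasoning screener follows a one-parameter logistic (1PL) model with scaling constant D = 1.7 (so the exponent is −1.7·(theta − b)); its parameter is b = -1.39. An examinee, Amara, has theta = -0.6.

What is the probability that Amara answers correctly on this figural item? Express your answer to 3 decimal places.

0.793

P(theta) = 1 / (1 + exp(−D·(theta − b)))
Exponent: 1.7 × (-0.6 − (-1.39)) = 1.3430
1/(1 + e^{-1.3430}) = 0.7930
P = 0.7930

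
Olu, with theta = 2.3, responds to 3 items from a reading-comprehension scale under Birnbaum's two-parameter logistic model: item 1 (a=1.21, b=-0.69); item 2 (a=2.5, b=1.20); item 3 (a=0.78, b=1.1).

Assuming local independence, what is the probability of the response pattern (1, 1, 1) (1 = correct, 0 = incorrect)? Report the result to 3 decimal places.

P(theta) = 1 / (1 + exp(−a(theta − b)))
P_1 = 1/(1+e^{-3.6179}) = 0.9739
P_2 = 1/(1+e^{-2.7500}) = 0.9399
P_3 = 1/(1+e^{-0.9360}) = 0.7183
L = P_1 × P_2 × P_3 = 0.9739 × 0.9399 × 0.7183 = 0.65749

0.657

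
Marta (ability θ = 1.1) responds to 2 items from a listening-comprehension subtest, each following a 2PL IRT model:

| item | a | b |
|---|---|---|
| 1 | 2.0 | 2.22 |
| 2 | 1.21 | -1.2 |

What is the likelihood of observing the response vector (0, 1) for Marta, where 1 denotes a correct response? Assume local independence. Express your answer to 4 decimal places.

0.8511

P(θ) = 1 / (1 + exp(−a(θ − b)))
P_1 = 1/(1+e^{2.2400}) = 0.0962
P_2 = 1/(1+e^{-2.7830}) = 0.9418
L = (1−P_1) × P_2 = 0.9038 × 0.9418 = 0.85114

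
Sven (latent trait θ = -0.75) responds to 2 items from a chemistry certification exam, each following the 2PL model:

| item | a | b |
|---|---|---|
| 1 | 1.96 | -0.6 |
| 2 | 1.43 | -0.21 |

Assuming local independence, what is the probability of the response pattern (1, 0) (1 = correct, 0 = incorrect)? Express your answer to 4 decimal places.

P(θ) = 1 / (1 + exp(−a(θ − b)))
P_1 = 1/(1+e^{0.2940}) = 0.4270
P_2 = 1/(1+e^{0.7722}) = 0.3160
L = P_1 × (1−P_2) = 0.4270 × 0.6840 = 0.29208

0.2921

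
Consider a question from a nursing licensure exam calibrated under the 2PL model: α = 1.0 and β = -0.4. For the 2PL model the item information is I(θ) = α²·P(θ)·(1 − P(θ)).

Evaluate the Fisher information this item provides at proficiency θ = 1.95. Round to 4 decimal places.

P = 1/(1+e^{-2.3500}) = 0.9129
P(1−P) = 0.9129 × 0.0871 = 0.0795
I = α² × P(1−P) = 1.0² × 0.0795 = 0.07949

0.0795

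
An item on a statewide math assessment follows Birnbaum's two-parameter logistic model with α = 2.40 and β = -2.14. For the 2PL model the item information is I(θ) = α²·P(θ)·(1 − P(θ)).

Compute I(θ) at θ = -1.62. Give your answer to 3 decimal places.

P = 1/(1+e^{-1.2480}) = 0.7770
P(1−P) = 0.7770 × 0.2230 = 0.1733
I = α² × P(1−P) = 2.40² × 0.1733 = 0.99819

0.998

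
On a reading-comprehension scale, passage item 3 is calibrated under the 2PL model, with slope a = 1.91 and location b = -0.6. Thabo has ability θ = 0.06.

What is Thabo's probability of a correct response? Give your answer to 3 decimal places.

0.779

P(θ) = 1 / (1 + exp(−a(θ − b)))
Exponent: 1.91 × (0.06 − (-0.6)) = 1.2606
1/(1 + e^{-1.2606}) = 0.7791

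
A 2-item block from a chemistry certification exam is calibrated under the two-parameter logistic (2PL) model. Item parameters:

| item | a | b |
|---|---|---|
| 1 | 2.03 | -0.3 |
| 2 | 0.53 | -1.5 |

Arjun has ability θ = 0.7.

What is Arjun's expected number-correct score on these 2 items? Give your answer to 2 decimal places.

1.65

P(θ) = 1 / (1 + exp(−a(θ − b)))
P_1 = 1/(1+e^{-2.0300}) = 0.8839
P_2 = 1/(1+e^{-1.1660}) = 0.7624
E[score] = 0.8839 + 0.7624 = 1.6463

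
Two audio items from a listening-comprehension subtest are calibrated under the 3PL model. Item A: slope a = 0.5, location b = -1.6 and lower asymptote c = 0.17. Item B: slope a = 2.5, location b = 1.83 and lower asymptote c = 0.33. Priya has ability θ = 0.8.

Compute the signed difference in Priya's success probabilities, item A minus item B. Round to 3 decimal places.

0.430

P(θ) = c + (1 − c) · 1 / (1 + exp(−a(θ − b)))
P_A = 0.8079
P_B = 0.3774
P_A − P_B = 0.4305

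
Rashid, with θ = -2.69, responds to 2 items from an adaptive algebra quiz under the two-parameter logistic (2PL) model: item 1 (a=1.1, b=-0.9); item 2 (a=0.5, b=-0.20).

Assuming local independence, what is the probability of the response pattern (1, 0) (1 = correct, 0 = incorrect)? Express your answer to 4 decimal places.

P(θ) = 1 / (1 + exp(−a(θ − b)))
P_1 = 1/(1+e^{1.9690}) = 0.1225
P_2 = 1/(1+e^{1.2450}) = 0.2236
L = P_1 × (1−P_2) = 0.1225 × 0.7764 = 0.09511

0.0951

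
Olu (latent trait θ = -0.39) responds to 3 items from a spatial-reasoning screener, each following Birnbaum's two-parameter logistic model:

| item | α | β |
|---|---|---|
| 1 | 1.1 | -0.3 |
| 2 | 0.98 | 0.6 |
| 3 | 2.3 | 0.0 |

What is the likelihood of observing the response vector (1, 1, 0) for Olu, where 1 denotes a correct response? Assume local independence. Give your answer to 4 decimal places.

0.0928

P(θ) = 1 / (1 + exp(−α(θ − β)))
P_1 = 1/(1+e^{0.0990}) = 0.4753
P_2 = 1/(1+e^{0.9702}) = 0.2748
P_3 = 1/(1+e^{0.8970}) = 0.2897
L = P_1 × P_2 × (1−P_3) = 0.4753 × 0.2748 × 0.7103 = 0.09279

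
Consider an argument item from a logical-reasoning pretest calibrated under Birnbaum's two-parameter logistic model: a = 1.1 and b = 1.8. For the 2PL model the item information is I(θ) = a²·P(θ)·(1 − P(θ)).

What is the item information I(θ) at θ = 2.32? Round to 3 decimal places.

0.279

P = 1/(1+e^{-0.5720}) = 0.6392
P(1−P) = 0.6392 × 0.3608 = 0.2306
I = a² × P(1−P) = 1.1² × 0.2306 = 0.27905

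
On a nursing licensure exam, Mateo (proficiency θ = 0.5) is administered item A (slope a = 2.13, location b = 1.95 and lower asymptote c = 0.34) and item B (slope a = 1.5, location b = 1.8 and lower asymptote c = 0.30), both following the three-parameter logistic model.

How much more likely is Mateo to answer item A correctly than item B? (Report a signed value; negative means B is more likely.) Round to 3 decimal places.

-0.018

P(θ) = c + (1 − c) · 1 / (1 + exp(−a(θ − b)))
P_A = 0.3688
P_B = 0.3872
P_A − P_B = -0.0184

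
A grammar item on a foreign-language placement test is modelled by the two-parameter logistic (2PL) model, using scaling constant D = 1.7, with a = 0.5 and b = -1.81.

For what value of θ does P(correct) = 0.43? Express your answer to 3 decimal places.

P(θ) = 1 / (1 + exp(−D·a(θ − b)))
logit = ln(0.4300/0.5700) = -0.2819
θ = b + logit/(1.7·a) = -1.81 + (-0.2819)/0.8500 = -2.1416

-2.142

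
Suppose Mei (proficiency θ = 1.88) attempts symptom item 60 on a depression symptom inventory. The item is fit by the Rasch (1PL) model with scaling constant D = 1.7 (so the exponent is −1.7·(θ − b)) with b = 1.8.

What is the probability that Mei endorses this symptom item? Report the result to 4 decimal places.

0.5339

P(θ) = 1 / (1 + exp(−D·(θ − b)))
Exponent: 1.7 × (1.88 − 1.8) = 0.1360
1/(1 + e^{-0.1360}) = 0.5339
P = 0.5339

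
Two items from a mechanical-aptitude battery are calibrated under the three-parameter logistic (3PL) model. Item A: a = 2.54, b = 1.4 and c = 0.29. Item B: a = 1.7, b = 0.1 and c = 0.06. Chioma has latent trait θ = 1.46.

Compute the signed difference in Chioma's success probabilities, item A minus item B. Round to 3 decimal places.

-0.243

P(θ) = c + (1 − c) · 1 / (1 + exp(−a(θ − b)))
P_A = 0.6720
P_B = 0.9153
P_A − P_B = -0.2433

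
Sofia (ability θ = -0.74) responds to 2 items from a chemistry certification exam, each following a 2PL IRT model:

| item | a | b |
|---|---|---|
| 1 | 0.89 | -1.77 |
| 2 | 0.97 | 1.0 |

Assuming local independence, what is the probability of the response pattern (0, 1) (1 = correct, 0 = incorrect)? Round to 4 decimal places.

P(θ) = 1 / (1 + exp(−a(θ − b)))
P_1 = 1/(1+e^{-0.9167}) = 0.7144
P_2 = 1/(1+e^{1.6878}) = 0.1561
L = (1−P_1) × P_2 = 0.2856 × 0.1561 = 0.04458

0.0446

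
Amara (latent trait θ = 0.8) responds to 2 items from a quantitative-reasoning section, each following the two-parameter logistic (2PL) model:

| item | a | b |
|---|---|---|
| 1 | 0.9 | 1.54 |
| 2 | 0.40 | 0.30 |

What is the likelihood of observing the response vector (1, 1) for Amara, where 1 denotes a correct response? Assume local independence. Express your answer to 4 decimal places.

0.1866

P(θ) = 1 / (1 + exp(−a(θ − b)))
P_1 = 1/(1+e^{0.6660}) = 0.3394
P_2 = 1/(1+e^{-0.2000}) = 0.5498
L = P_1 × P_2 = 0.3394 × 0.5498 = 0.18661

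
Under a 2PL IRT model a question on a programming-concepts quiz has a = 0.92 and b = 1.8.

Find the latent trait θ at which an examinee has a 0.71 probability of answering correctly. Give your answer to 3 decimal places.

2.773

P(θ) = 1 / (1 + exp(−a(θ − b)))
logit = ln(0.7100/0.2900) = 0.8954
θ = b + logit/(a) = 1.8 + 0.8954/0.9200 = 2.7732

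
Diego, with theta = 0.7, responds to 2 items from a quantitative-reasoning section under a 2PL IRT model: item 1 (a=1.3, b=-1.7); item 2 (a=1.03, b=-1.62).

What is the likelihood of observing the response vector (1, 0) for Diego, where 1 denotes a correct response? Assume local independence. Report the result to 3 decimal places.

P(theta) = 1 / (1 + exp(−a(theta − b)))
P_1 = 1/(1+e^{-3.1200}) = 0.9577
P_2 = 1/(1+e^{-2.3896}) = 0.9160
L = P_1 × (1−P_2) = 0.9577 × 0.0840 = 0.08042

0.080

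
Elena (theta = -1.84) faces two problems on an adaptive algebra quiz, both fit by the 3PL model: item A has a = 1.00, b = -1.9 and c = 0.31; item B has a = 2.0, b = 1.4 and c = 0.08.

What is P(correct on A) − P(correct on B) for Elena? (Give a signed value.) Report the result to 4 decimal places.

0.5839

P(theta) = c + (1 − c) · 1 / (1 + exp(−a(theta − b)))
P_A = 0.6653
P_B = 0.0814
P_A − P_B = 0.5839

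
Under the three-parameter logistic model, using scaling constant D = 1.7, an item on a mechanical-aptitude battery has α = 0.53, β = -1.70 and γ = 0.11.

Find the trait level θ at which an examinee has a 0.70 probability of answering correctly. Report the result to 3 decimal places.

P(θ) = γ + (1 − γ) · 1 / (1 + exp(−D·α(θ − β)))
Remove guessing floor: (0.70 − 0.11)/(1 − 0.11) = 0.6629
logit = ln(0.6629/0.3371) = 0.6763
θ = β + logit/(1.7·α) = -1.70 + 0.6763/0.9010 = -0.9493

-0.949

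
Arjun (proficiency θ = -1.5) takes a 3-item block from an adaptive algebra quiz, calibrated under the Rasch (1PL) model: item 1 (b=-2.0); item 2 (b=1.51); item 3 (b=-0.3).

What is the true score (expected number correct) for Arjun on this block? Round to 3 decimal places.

P(θ) = 1 / (1 + exp(−(θ − b)))
P_1 = 1/(1+e^{-0.5000}) = 0.6225
P_2 = 1/(1+e^{3.0100}) = 0.0470
P_3 = 1/(1+e^{1.2000}) = 0.2315
E[score] = 0.6225 + 0.0470 + 0.2315 = 0.9009

0.901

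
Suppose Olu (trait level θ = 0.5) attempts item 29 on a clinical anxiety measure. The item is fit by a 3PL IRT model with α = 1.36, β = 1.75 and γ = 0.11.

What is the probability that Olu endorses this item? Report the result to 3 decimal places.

P(θ) = γ + (1 − γ) · 1 / (1 + exp(−α(θ − β)))
Exponent: 1.36 × (0.5 − 1.75) = -1.7000
1/(1 + e^{1.7000}) = 0.1545
P = 0.11 + 0.89 × 0.1545 = 0.2475

0.247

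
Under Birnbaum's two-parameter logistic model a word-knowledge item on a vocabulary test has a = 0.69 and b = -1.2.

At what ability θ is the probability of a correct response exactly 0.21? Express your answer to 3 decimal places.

-3.120

P(θ) = 1 / (1 + exp(−a(θ − b)))
logit = ln(0.2100/0.7900) = -1.3249
θ = b + logit/(a) = -1.2 + (-1.3249)/0.6900 = -3.1202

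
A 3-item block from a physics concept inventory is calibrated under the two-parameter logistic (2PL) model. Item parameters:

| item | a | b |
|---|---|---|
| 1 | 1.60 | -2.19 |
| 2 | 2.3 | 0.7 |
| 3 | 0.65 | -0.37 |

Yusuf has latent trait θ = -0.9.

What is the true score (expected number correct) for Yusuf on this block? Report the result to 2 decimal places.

1.33

P(θ) = 1 / (1 + exp(−a(θ − b)))
P_1 = 1/(1+e^{-2.0640}) = 0.8874
P_2 = 1/(1+e^{3.6800}) = 0.0246
P_3 = 1/(1+e^{0.3445}) = 0.4147
E[score] = 0.8874 + 0.0246 + 0.4147 = 1.3267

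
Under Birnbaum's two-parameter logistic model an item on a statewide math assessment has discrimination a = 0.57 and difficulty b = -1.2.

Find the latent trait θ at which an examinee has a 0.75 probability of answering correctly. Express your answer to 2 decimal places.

0.73

P(θ) = 1 / (1 + exp(−a(θ − b)))
logit = ln(0.7500/0.2500) = 1.0986
θ = b + logit/(a) = -1.2 + 1.0986/0.5700 = 0.7274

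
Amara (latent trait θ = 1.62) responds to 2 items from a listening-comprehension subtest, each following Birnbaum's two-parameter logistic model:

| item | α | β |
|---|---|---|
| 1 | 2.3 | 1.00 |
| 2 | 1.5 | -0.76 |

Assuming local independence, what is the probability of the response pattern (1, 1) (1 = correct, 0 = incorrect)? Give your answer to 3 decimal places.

P(θ) = 1 / (1 + exp(−α(θ − β)))
P_1 = 1/(1+e^{-1.4260}) = 0.8063
P_2 = 1/(1+e^{-3.5700}) = 0.9726
L = P_1 × P_2 = 0.8063 × 0.9726 = 0.78420

0.784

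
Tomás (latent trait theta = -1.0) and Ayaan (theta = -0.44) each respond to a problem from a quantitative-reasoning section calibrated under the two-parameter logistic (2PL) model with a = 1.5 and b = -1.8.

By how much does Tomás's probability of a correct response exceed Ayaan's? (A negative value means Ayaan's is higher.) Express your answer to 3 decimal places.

-0.116

P(theta) = 1 / (1 + exp(−a(theta − b)))
P(Tomás) = 0.7685  [exponent 1.2000]
P(Ayaan) = 0.8849  [exponent 2.0400]
Difference = 0.7685 − 0.8849 = -0.1164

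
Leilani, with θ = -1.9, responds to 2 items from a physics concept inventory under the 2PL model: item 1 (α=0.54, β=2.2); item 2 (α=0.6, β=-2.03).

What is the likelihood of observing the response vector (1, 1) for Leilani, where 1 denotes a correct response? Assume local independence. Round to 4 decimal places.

0.0512

P(θ) = 1 / (1 + exp(−α(θ − β)))
P_1 = 1/(1+e^{2.2140}) = 0.0985
P_2 = 1/(1+e^{-0.0780}) = 0.5195
L = P_1 × P_2 = 0.0985 × 0.5195 = 0.05117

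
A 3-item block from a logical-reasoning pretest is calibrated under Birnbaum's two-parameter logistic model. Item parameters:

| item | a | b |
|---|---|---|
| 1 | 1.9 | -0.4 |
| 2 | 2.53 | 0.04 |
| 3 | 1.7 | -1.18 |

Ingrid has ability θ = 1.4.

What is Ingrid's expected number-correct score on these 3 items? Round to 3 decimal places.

P(θ) = 1 / (1 + exp(−a(θ − b)))
P_1 = 1/(1+e^{-3.4200}) = 0.9683
P_2 = 1/(1+e^{-3.4408}) = 0.9690
P_3 = 1/(1+e^{-4.3860}) = 0.9877
E[score] = 0.9683 + 0.9690 + 0.9877 = 2.9250

2.925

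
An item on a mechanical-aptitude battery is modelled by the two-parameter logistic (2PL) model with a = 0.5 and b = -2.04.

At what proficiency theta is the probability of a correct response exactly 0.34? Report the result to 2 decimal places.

-3.37

P(theta) = 1 / (1 + exp(−a(theta − b)))
logit = ln(0.3400/0.6600) = -0.6633
theta = b + logit/(a) = -2.04 + (-0.6633)/0.5000 = -3.3666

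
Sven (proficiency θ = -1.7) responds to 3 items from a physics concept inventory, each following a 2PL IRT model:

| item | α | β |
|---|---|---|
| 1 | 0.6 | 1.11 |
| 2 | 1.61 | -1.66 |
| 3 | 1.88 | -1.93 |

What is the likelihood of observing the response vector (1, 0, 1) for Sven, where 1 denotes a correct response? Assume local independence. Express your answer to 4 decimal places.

0.0489

P(θ) = 1 / (1 + exp(−α(θ − β)))
P_1 = 1/(1+e^{1.6860}) = 0.1563
P_2 = 1/(1+e^{0.0644}) = 0.4839
P_3 = 1/(1+e^{-0.4324}) = 0.6064
L = P_1 × (1−P_2) × P_3 = 0.1563 × 0.5161 × 0.6064 = 0.04892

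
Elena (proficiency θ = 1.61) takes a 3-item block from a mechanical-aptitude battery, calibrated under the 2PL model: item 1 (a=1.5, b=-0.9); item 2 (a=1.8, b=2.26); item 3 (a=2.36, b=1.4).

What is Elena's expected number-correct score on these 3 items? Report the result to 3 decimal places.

1.836

P(θ) = 1 / (1 + exp(−a(θ − b)))
P_1 = 1/(1+e^{-3.7650}) = 0.9774
P_2 = 1/(1+e^{1.1700}) = 0.2369
P_3 = 1/(1+e^{-0.4956}) = 0.6214
E[score] = 0.9774 + 0.2369 + 0.6214 = 1.8356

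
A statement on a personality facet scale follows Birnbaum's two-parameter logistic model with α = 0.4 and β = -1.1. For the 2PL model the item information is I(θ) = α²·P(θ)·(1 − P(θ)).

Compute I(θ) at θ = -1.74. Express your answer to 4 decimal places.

0.0394

P = 1/(1+e^{0.2560}) = 0.4363
P(1−P) = 0.4363 × 0.5637 = 0.2459
I = α² × P(1−P) = 0.4² × 0.2459 = 0.03935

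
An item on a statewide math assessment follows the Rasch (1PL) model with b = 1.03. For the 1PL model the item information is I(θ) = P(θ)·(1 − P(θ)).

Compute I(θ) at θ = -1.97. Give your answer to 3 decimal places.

P = 1/(1+e^{3.0000}) = 0.0474
P(1−P) = 0.0474 × 0.9526 = 0.0452
I = P(1−P) = 0.04518

0.045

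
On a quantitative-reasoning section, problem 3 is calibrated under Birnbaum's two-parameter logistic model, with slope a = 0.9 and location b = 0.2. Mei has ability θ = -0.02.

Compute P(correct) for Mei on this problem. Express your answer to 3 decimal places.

0.451

P(θ) = 1 / (1 + exp(−a(θ − b)))
Exponent: 0.9 × (-0.02 − 0.2) = -0.1980
1/(1 + e^{0.1980}) = 0.4507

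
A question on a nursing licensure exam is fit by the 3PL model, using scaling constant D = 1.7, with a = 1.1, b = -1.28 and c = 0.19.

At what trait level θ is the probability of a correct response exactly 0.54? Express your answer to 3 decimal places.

-1.426

P(θ) = c + (1 − c) · 1 / (1 + exp(−D·a(θ − b)))
Remove guessing floor: (0.54 − 0.19)/(1 − 0.19) = 0.4321
logit = ln(0.4321/0.5679) = -0.2733
θ = b + logit/(1.7·a) = -1.28 + (-0.2733)/1.8700 = -1.4261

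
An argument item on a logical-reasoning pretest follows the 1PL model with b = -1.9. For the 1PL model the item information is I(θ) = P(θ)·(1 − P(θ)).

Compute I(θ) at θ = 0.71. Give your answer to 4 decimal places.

P = 1/(1+e^{-2.6100}) = 0.9315
P(1−P) = 0.9315 × 0.0685 = 0.0638
I = P(1−P) = 0.06381

0.0638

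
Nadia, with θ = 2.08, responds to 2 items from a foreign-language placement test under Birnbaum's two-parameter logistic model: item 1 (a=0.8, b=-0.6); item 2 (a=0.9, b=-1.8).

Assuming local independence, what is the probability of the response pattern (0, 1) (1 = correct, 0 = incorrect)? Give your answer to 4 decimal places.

0.1018

P(θ) = 1 / (1 + exp(−a(θ − b)))
P_1 = 1/(1+e^{-2.1440}) = 0.8951
P_2 = 1/(1+e^{-3.4920}) = 0.9705
L = (1−P_1) × P_2 = 0.1049 × 0.9705 = 0.10179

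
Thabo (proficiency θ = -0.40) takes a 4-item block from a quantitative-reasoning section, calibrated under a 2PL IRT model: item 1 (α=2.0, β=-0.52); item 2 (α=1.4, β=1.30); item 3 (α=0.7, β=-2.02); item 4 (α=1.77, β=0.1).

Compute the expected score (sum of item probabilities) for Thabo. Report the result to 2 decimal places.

1.69

P(θ) = 1 / (1 + exp(−α(θ − β)))
P_1 = 1/(1+e^{-0.2400}) = 0.5597
P_2 = 1/(1+e^{2.3800}) = 0.0847
P_3 = 1/(1+e^{-1.1340}) = 0.7566
P_4 = 1/(1+e^{0.8850}) = 0.2921
E[score] = 0.5597 + 0.0847 + 0.7566 + 0.2921 = 1.6931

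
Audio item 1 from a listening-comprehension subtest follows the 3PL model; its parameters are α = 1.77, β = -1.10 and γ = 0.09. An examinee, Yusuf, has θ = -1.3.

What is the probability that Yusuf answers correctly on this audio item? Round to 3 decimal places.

0.465

P(θ) = γ + (1 − γ) · 1 / (1 + exp(−α(θ − β)))
Exponent: 1.77 × (-1.3 − (-1.10)) = -0.3540
1/(1 + e^{0.3540}) = 0.4124
P = 0.09 + 0.91 × 0.4124 = 0.4653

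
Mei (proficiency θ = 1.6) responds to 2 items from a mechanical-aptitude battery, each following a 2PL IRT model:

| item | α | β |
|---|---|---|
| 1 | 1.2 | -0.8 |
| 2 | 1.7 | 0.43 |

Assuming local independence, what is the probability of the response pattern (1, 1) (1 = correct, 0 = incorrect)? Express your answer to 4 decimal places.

P(θ) = 1 / (1 + exp(−α(θ − β)))
P_1 = 1/(1+e^{-2.8800}) = 0.9468
P_2 = 1/(1+e^{-1.9890}) = 0.8796
L = P_1 × P_2 = 0.9468 × 0.8796 = 0.83288

0.8329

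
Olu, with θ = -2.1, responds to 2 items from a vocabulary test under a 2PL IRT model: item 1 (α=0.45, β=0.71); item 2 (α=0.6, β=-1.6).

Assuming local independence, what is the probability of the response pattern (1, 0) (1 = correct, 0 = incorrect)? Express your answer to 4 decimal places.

P(θ) = 1 / (1 + exp(−α(θ − β)))
P_1 = 1/(1+e^{1.2645}) = 0.2202
P_2 = 1/(1+e^{0.3000}) = 0.4256
L = P_1 × (1−P_2) = 0.2202 × 0.5744 = 0.12649

0.1265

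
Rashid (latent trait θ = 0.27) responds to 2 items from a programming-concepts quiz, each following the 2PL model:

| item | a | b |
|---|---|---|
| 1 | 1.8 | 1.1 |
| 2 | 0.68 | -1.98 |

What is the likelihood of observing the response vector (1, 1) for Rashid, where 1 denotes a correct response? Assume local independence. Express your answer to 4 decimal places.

0.1507

P(θ) = 1 / (1 + exp(−a(θ − b)))
P_1 = 1/(1+e^{1.4940}) = 0.1833
P_2 = 1/(1+e^{-1.5300}) = 0.8220
L = P_1 × P_2 = 0.1833 × 0.8220 = 0.15069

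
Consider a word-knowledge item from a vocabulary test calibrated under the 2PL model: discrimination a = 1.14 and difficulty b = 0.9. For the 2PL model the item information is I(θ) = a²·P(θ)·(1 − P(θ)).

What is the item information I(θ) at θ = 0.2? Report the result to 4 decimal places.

P = 1/(1+e^{0.7980}) = 0.3105
P(1−P) = 0.3105 × 0.6895 = 0.2141
I = a² × P(1−P) = 1.14² × 0.2141 = 0.27821

0.2782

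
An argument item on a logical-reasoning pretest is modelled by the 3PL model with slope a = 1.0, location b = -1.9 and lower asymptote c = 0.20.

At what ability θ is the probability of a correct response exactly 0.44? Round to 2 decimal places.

-2.75

P(θ) = c + (1 − c) · 1 / (1 + exp(−a(θ − b)))
Remove guessing floor: (0.44 − 0.20)/(1 − 0.20) = 0.3000
logit = ln(0.3000/0.7000) = -0.8473
θ = b + logit/(a) = -1.9 + (-0.8473)/1.0000 = -2.7473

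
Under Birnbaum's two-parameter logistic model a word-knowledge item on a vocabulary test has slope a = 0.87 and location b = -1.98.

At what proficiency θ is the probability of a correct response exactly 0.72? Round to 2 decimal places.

P(θ) = 1 / (1 + exp(−a(θ − b)))
logit = ln(0.7200/0.2800) = 0.9445
θ = b + logit/(a) = -1.98 + 0.9445/0.8700 = -0.8944

-0.89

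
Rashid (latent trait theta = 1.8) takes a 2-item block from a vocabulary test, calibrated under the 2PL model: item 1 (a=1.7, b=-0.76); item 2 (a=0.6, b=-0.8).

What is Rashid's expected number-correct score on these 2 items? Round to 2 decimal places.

P(theta) = 1 / (1 + exp(−a(theta − b)))
P_1 = 1/(1+e^{-4.3520}) = 0.9873
P_2 = 1/(1+e^{-1.5600}) = 0.8264
E[score] = 0.9873 + 0.8264 = 1.8136

1.81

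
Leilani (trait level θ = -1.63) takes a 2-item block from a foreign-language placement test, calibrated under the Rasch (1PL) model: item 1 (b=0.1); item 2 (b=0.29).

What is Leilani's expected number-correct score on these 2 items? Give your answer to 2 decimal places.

0.28

P(θ) = 1 / (1 + exp(−(θ − b)))
P_1 = 1/(1+e^{1.7300}) = 0.1506
P_2 = 1/(1+e^{1.9200}) = 0.1279
E[score] = 0.1506 + 0.1279 = 0.2784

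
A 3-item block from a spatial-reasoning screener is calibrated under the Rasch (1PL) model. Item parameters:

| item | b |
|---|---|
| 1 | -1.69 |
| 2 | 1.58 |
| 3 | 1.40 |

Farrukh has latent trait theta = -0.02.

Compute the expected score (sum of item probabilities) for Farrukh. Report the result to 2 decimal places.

P(theta) = 1 / (1 + exp(−(theta − b)))
P_1 = 1/(1+e^{-1.6700}) = 0.8416
P_2 = 1/(1+e^{1.6000}) = 0.1680
P_3 = 1/(1+e^{1.4200}) = 0.1947
E[score] = 0.8416 + 0.1680 + 0.1947 = 1.2042

1.20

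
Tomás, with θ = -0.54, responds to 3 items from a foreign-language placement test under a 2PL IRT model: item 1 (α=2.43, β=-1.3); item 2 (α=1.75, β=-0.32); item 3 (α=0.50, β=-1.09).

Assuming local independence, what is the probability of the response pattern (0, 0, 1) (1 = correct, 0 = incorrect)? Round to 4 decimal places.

0.0461

P(θ) = 1 / (1 + exp(−α(θ − β)))
P_1 = 1/(1+e^{-1.8468}) = 0.8638
P_2 = 1/(1+e^{0.3850}) = 0.4049
P_3 = 1/(1+e^{-0.2750}) = 0.5683
L = (1−P_1) × (1−P_2) × P_3 = 0.1362 × 0.5951 × 0.5683 = 0.04608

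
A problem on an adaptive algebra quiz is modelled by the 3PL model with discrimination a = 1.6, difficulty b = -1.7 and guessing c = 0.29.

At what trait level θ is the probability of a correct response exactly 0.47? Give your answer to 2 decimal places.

P(θ) = c + (1 − c) · 1 / (1 + exp(−a(θ − b)))
Remove guessing floor: (0.47 − 0.29)/(1 − 0.29) = 0.2535
logit = ln(0.2535/0.7465) = -1.0799
θ = b + logit/(a) = -1.7 + (-1.0799)/1.6000 = -2.3750

-2.37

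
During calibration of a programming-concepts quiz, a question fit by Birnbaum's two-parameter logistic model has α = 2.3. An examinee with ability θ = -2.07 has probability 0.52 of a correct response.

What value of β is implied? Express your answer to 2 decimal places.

P(θ) = 1 / (1 + exp(−α(θ − β)))
logit(0.52) = ln(0.52/0.48) = 0.0800
β = θ − logit/(α) = -2.07 − 0.0800/2.3000 = -2.1048

-2.10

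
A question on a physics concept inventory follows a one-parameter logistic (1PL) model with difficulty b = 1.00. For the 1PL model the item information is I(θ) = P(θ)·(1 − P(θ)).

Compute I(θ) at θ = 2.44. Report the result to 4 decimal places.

0.1549

P = 1/(1+e^{-1.4400}) = 0.8085
P(1−P) = 0.8085 × 0.1915 = 0.1549
I = P(1−P) = 0.15486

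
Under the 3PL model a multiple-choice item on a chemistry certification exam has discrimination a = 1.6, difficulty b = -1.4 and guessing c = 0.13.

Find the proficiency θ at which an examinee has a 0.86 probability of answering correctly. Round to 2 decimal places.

-0.37

P(θ) = c + (1 − c) · 1 / (1 + exp(−a(θ − b)))
Remove guessing floor: (0.86 − 0.13)/(1 − 0.13) = 0.8391
logit = ln(0.8391/0.1609) = 1.6514
θ = b + logit/(a) = -1.4 + 1.6514/1.6000 = -0.3679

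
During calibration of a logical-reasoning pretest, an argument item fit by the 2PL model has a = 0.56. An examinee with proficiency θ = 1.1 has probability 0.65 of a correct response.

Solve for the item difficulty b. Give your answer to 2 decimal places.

P(θ) = 1 / (1 + exp(−a(θ − b)))
logit(0.65) = ln(0.65/0.35) = 0.6190
b = θ − logit/(a) = 1.1 − 0.6190/0.5600 = -0.0054

-0.01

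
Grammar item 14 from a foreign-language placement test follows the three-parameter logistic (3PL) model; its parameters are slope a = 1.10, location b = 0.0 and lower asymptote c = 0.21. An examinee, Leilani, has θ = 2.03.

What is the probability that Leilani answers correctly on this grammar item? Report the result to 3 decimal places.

0.924

P(θ) = c + (1 − c) · 1 / (1 + exp(−a(θ − b)))
Exponent: 1.10 × (2.03 − 0.0) = 2.2330
1/(1 + e^{-2.2330}) = 0.9032
P = 0.21 + 0.79 × 0.9032 = 0.9235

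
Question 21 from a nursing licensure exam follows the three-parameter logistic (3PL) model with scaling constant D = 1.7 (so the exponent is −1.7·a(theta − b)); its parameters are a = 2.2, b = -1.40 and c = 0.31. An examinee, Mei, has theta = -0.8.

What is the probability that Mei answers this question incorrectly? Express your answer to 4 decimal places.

P(theta) = c + (1 − c) · 1 / (1 + exp(−D·a(theta − b)))
Exponent: 1.7 × 2.2 × (-0.8 − (-1.40)) = 2.2440
1/(1 + e^{-2.2440}) = 0.9041
P = 0.31 + 0.69 × 0.9041 = 0.9339
P(incorrect) = 1 − 0.9339 = 0.0661

0.0661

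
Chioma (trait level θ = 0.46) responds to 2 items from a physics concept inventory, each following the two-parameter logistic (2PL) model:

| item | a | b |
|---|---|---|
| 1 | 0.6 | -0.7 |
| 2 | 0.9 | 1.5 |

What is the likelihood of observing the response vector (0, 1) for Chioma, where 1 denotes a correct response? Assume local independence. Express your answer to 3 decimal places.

0.094

P(θ) = 1 / (1 + exp(−a(θ − b)))
P_1 = 1/(1+e^{-0.6960}) = 0.6673
P_2 = 1/(1+e^{0.9360}) = 0.2817
L = (1−P_1) × P_2 = 0.3327 × 0.2817 = 0.09372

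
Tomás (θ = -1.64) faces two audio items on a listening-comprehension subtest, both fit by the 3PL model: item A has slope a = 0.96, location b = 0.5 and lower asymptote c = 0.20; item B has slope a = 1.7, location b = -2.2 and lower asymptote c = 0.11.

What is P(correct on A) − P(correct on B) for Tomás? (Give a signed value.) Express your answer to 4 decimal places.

P(θ) = c + (1 − c) · 1 / (1 + exp(−a(θ − b)))
P_A = 0.2909
P_B = 0.7522
P_A − P_B = -0.4613

-0.4613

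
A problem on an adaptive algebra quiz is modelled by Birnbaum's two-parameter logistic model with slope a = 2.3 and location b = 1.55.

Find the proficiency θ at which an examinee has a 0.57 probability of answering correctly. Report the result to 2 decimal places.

P(θ) = 1 / (1 + exp(−a(θ − b)))
logit = ln(0.5700/0.4300) = 0.2819
θ = b + logit/(a) = 1.55 + 0.2819/2.3000 = 1.6725

1.67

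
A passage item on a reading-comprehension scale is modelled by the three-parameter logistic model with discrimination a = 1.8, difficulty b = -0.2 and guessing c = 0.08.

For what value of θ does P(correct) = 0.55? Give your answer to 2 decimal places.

-0.18

P(θ) = c + (1 − c) · 1 / (1 + exp(−a(θ − b)))
Remove guessing floor: (0.55 − 0.08)/(1 − 0.08) = 0.5109
logit = ln(0.5109/0.4891) = 0.0435
θ = b + logit/(a) = -0.2 + 0.0435/1.8000 = -0.1758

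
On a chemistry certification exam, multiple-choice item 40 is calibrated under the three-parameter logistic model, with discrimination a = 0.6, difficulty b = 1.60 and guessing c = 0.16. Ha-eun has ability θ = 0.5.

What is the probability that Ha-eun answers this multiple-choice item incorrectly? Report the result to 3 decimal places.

P(θ) = c + (1 − c) · 1 / (1 + exp(−a(θ − b)))
Exponent: 0.6 × (0.5 − 1.60) = -0.6600
1/(1 + e^{0.6600}) = 0.3407
P = 0.16 + 0.84 × 0.3407 = 0.4462
P(incorrect) = 1 − 0.4462 = 0.5538

0.554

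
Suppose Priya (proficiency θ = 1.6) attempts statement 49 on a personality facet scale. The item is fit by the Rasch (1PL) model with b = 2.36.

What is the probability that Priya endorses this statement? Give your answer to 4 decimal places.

P(θ) = 1 / (1 + exp(−(θ − b)))
Exponent: (1.6 − 2.36) = -0.7600
1/(1 + e^{0.7600}) = 0.3186
P = 0.3186

0.3186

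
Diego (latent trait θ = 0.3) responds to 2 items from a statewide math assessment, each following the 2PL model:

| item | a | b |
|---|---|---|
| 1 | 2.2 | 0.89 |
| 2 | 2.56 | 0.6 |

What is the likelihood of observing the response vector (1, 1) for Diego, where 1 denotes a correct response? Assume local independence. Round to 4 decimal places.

P(θ) = 1 / (1 + exp(−a(θ − b)))
P_1 = 1/(1+e^{1.2980}) = 0.2145
P_2 = 1/(1+e^{0.7680}) = 0.3169
L = P_1 × P_2 = 0.2145 × 0.3169 = 0.06798

0.0680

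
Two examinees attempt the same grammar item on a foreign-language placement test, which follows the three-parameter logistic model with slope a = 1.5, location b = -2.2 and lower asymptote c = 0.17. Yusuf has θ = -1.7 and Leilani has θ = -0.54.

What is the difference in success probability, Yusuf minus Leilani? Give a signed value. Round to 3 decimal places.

-0.203

P(θ) = c + (1 − c) · 1 / (1 + exp(−a(θ − b)))
P(Yusuf) = 0.7337  [exponent 0.7500]
P(Leilani) = 0.9365  [exponent 2.4900]
Difference = 0.7337 − 0.9365 = -0.2027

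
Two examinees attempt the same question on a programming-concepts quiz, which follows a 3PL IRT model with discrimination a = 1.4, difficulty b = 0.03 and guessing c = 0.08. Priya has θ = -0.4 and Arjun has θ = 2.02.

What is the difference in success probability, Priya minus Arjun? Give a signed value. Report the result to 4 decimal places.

-0.5410

P(θ) = c + (1 − c) · 1 / (1 + exp(−a(θ − b)))
P(Priya) = 0.4056  [exponent -0.6020]
P(Arjun) = 0.9466  [exponent 2.7860]
Difference = 0.4056 − 0.9466 = -0.5410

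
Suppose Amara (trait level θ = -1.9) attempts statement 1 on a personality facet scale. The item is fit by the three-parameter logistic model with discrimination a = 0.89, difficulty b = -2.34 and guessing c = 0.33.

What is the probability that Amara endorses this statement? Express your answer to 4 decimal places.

0.7298

P(θ) = c + (1 − c) · 1 / (1 + exp(−a(θ − b)))
Exponent: 0.89 × (-1.9 − (-2.34)) = 0.3916
1/(1 + e^{-0.3916}) = 0.5967
P = 0.33 + 0.67 × 0.5967 = 0.7298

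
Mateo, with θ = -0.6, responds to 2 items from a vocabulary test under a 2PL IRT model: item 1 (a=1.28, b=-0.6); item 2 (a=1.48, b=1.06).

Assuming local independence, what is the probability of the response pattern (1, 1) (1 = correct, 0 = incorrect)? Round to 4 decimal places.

P(θ) = 1 / (1 + exp(−a(θ − b)))
P_1 = 1/(1+e^{0.0000}) = 0.5000
P_2 = 1/(1+e^{2.4568}) = 0.0789
L = P_1 × P_2 = 0.5000 × 0.0789 = 0.03947

0.0395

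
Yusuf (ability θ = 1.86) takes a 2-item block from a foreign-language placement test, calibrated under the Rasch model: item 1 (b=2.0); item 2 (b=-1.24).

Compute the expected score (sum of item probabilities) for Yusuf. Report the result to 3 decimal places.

1.422

P(θ) = 1 / (1 + exp(−(θ − b)))
P_1 = 1/(1+e^{0.1400}) = 0.4651
P_2 = 1/(1+e^{-3.1000}) = 0.9569
E[score] = 0.4651 + 0.9569 = 1.4219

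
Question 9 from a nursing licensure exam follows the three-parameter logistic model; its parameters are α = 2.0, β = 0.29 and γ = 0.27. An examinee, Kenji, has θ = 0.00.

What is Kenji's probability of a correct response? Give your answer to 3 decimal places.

P(θ) = γ + (1 − γ) · 1 / (1 + exp(−α(θ − β)))
Exponent: 2.0 × (0.00 − 0.29) = -0.5800
1/(1 + e^{0.5800}) = 0.3589
P = 0.27 + 0.73 × 0.3589 = 0.5320

0.532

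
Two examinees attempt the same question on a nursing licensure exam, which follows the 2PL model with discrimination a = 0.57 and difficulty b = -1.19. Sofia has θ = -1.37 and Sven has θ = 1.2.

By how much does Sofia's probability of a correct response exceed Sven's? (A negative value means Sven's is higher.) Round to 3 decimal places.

-0.322

P(θ) = 1 / (1 + exp(−a(θ − b)))
P(Sofia) = 0.4744  [exponent -0.1026]
P(Sven) = 0.7961  [exponent 1.3623]
Difference = 0.4744 − 0.7961 = -0.3218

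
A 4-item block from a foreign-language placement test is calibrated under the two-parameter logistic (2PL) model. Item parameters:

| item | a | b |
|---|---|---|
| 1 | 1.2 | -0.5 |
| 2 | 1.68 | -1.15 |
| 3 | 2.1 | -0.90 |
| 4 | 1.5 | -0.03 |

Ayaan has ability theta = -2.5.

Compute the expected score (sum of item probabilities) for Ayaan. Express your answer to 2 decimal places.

0.23

P(theta) = 1 / (1 + exp(−a(theta − b)))
P_1 = 1/(1+e^{2.4000}) = 0.0832
P_2 = 1/(1+e^{2.2680}) = 0.0938
P_3 = 1/(1+e^{3.3600}) = 0.0336
P_4 = 1/(1+e^{3.7050}) = 0.0240
E[score] = 0.0832 + 0.0938 + 0.0336 + 0.0240 = 0.2346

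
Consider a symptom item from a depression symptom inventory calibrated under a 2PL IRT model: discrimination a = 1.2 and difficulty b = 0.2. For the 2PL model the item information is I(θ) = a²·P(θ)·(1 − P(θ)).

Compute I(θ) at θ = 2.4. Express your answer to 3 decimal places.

0.090

P = 1/(1+e^{-2.6400}) = 0.9334
P(1−P) = 0.9334 × 0.0666 = 0.0622
I = a² × P(1−P) = 1.2² × 0.0622 = 0.08953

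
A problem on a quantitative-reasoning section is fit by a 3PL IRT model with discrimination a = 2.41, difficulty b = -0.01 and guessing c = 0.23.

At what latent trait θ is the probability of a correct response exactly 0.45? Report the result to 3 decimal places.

P(θ) = c + (1 − c) · 1 / (1 + exp(−a(θ − b)))
Remove guessing floor: (0.45 − 0.23)/(1 − 0.23) = 0.2857
logit = ln(0.2857/0.7143) = -0.9163
θ = b + logit/(a) = -0.01 + (-0.9163)/2.4100 = -0.3902

-0.390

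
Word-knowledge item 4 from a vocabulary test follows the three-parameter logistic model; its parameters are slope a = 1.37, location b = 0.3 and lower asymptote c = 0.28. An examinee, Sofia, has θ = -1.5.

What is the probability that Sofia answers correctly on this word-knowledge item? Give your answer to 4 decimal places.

P(θ) = c + (1 − c) · 1 / (1 + exp(−a(θ − b)))
Exponent: 1.37 × (-1.5 − 0.3) = -2.4660
1/(1 + e^{2.4660}) = 0.0783
P = 0.28 + 0.72 × 0.0783 = 0.3364

0.3364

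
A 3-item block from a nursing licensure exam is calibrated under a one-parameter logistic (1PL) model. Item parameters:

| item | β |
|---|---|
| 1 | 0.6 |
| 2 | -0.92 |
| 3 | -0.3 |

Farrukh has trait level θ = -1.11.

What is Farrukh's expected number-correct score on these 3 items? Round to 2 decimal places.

P(θ) = 1 / (1 + exp(−(θ − β)))
P_1 = 1/(1+e^{1.7100}) = 0.1532
P_2 = 1/(1+e^{0.1900}) = 0.4526
P_3 = 1/(1+e^{0.8100}) = 0.3079
E[score] = 0.1532 + 0.4526 + 0.3079 = 0.9137

0.91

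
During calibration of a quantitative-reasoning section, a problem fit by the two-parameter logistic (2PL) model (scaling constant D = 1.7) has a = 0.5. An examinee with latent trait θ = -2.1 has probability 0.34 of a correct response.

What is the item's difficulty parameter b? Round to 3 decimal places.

-1.320

P(θ) = 1 / (1 + exp(−D·a(θ − b)))
logit(0.34) = ln(0.34/0.66) = -0.6633
b = θ − logit/(1.7·a) = -2.1 − (-0.6633)/0.8500 = -1.3197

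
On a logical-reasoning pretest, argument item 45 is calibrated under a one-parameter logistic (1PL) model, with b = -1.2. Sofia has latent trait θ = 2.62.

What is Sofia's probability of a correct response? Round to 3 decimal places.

0.979

P(θ) = 1 / (1 + exp(−(θ − b)))
Exponent: (2.62 − (-1.2)) = 3.8200
1/(1 + e^{-3.8200}) = 0.9785
P = 0.9785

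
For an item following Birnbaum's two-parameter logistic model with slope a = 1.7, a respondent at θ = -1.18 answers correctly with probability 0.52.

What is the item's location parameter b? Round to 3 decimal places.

P(θ) = 1 / (1 + exp(−a(θ − b)))
logit(0.52) = ln(0.52/0.48) = 0.0800
b = θ − logit/(a) = -1.18 − 0.0800/1.7000 = -1.2271

-1.227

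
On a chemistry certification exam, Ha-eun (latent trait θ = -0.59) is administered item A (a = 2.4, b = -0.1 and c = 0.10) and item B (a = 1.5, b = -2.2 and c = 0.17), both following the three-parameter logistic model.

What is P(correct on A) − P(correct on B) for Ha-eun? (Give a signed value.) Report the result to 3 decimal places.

-0.620

P(θ) = c + (1 − c) · 1 / (1 + exp(−a(θ − b)))
P_A = 0.3122
P_B = 0.9319
P_A − P_B = -0.6197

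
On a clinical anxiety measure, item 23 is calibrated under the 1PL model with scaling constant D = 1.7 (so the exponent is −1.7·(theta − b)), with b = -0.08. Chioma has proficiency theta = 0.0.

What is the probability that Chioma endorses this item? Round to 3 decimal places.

P(theta) = 1 / (1 + exp(−D·(theta − b)))
Exponent: 1.7 × (0.0 − (-0.08)) = 0.1360
1/(1 + e^{-0.1360}) = 0.5339
P = 0.5339

0.534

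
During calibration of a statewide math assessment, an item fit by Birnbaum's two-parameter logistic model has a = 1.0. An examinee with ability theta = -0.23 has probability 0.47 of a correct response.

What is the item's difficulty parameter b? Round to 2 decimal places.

-0.11

P(theta) = 1 / (1 + exp(−a(theta − b)))
logit(0.47) = ln(0.47/0.53) = -0.1201
b = theta − logit/(a) = -0.23 − (-0.1201)/1.0000 = -0.1099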